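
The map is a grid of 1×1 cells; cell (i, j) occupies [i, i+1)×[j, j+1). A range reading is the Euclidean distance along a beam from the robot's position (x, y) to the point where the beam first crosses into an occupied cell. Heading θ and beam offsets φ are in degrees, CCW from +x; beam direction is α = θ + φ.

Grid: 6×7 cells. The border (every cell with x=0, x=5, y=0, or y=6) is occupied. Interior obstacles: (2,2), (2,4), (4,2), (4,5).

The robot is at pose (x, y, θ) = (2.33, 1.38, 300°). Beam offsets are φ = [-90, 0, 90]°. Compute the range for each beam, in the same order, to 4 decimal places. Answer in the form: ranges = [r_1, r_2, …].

ranges = [0.7600, 0.4388, 1.9283]

beam 1: φ=-90°, α=210°
  direction (-0.8660, -0.5000); cell (2,1); t to first gridline: x 0.3811, y 0.7600 (then +1.1547 / +2.0000)
    (1,1) via x @ 0.3811
    (1,0) via y @ 0.7600  # hit
  → r_1 = 0.7600
beam 2: φ=0°, α=300°
  direction (0.5000, -0.8660); cell (2,1); t to first gridline: x 1.3400, y 0.4388 (then +2.0000 / +1.1547)
    (2,0) via y @ 0.4388  # hit
  → r_2 = 0.4388
beam 3: φ=90°, α=30°
  direction (0.8660, 0.5000); cell (2,1); t to first gridline: x 0.7736, y 1.2400 (then +1.1547 / +2.0000)
    (3,1) via x @ 0.7736
    (3,2) via y @ 1.2400
    (4,2) via x @ 1.9283  # hit
  → r_3 = 1.9283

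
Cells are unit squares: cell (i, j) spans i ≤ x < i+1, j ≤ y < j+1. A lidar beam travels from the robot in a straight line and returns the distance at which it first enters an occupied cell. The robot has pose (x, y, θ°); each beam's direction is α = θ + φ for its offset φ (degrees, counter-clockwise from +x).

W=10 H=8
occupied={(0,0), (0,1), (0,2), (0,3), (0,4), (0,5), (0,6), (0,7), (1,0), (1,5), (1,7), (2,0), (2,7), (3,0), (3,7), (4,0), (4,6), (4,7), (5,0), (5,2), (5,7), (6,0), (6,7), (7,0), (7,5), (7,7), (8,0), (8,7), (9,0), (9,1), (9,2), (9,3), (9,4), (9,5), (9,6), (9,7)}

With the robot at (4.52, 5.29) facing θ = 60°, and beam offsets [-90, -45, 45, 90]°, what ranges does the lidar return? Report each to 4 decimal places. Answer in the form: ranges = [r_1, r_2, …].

beam 1: φ=-90°, α=330°
  direction (0.8660, -0.5000); cell (4,5); t to first gridline: x 0.5543, y 0.5800 (then +1.1547 / +2.0000)
    (5,5) via x @ 0.5543
    (5,4) via y @ 0.5800
    (6,4) via x @ 1.7090
    (6,3) via y @ 2.5800
    (7,3) via x @ 2.8637
    (8,3) via x @ 4.0184
    (8,2) via y @ 4.5800
    (9,2) via x @ 5.1731  # hit
  → r_1 = 5.1731
beam 2: φ=-45°, α=15°
  direction (0.9659, 0.2588); cell (4,5); t to first gridline: x 0.4969, y 2.7432 (then +1.0353 / +3.8637)
    (5,5) via x @ 0.4969
    (6,5) via x @ 1.5322
    (7,5) via x @ 2.5675  # hit
  → r_2 = 2.5675
beam 3: φ=45°, α=105°
  direction (-0.2588, 0.9659); cell (4,5); t to first gridline: x 2.0091, y 0.7350 (then +3.8637 / +1.0353)
    (4,6) via y @ 0.7350  # hit
  → r_3 = 0.7350
beam 4: φ=90°, α=150°
  direction (-0.8660, 0.5000); cell (4,5); t to first gridline: x 0.6004, y 1.4200 (then +1.1547 / +2.0000)
    (3,5) via x @ 0.6004
    (3,6) via y @ 1.4200
    (2,6) via x @ 1.7551
    (1,6) via x @ 2.9098
    (1,7) via y @ 3.4200  # hit
  → r_4 = 3.4200

ranges = [5.1731, 2.5675, 0.7350, 3.4200]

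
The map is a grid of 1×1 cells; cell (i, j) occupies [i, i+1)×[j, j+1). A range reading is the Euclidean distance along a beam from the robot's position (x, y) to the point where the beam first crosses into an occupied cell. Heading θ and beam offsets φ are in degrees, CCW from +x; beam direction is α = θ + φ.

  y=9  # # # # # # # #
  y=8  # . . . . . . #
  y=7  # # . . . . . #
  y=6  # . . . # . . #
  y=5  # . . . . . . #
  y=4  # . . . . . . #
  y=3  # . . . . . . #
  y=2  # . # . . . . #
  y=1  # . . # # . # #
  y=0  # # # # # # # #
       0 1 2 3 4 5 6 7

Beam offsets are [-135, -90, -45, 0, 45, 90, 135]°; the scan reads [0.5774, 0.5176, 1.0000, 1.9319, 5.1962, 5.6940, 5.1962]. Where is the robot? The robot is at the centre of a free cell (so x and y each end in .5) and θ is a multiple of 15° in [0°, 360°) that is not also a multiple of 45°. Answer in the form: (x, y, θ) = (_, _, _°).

Candidates: 42 free-cell centres × 16 headings = 672 poses. Raycast each; keep the one whose scan matches to 4 dp.
  (5.5, 3.5, 240°): beam 1 = 2.5882 ≠ 0.5774 ✗
  (1.5, 1.5, 60°): beam 1 = 0.5176 ≠ 0.5774 ✗
  (5.5, 3.5, 120°): beam 1 = 1.5529 ≠ 0.5774 ✗
  (5.5, 2.5, 150°): beam 1 = 1.5529 ≠ 0.5774 ✗
  (2.5, 7.5, 15°): beam 1 = 3.0000 ≠ 0.5774 ✗
  …
  (1.5, 4.5, 285°): r_1=0.5774, r_2=0.5176, r_3=1.0000, r_4=1.9319, r_5=5.1962, r_6=5.6940, r_7=5.1962 — all match ✓
Only this pose fits every beam.

(x, y, θ) = (1.5, 4.5, 285°)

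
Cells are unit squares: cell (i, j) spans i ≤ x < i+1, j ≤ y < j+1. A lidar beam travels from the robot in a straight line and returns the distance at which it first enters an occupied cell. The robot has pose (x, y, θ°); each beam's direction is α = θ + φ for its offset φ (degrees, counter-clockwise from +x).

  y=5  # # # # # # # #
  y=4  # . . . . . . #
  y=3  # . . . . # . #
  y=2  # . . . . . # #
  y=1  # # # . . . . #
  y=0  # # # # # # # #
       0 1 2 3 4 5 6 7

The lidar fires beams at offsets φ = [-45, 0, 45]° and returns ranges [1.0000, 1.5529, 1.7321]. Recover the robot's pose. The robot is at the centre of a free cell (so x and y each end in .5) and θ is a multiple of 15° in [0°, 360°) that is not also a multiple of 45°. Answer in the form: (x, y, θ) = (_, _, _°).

(x, y, θ) = (3.5, 2.5, 255°)

The pose lattice has 20·16 = 320 candidates. Test each by forward raycasting.
  (4.5, 3.5, 75°): beam 1 = 0.5774 ≠ 1.0000 ✗
  (4.5, 2.5, 240°): beam 1 = 1.9319 ≠ 1.0000 ✗
  (6.5, 1.5, 330°): beam 1 = 0.5176 ≠ 1.0000 ✗
  (4.5, 2.5, 285°): beam 1 = 1.7321 ≠ 1.0000 ✗
  …
  (3.5, 2.5, 255°): r_1=1.0000, r_2=1.5529, r_3=1.7321 — all match ✓
Unique over the lattice → pose = (3.5, 2.5, 255°).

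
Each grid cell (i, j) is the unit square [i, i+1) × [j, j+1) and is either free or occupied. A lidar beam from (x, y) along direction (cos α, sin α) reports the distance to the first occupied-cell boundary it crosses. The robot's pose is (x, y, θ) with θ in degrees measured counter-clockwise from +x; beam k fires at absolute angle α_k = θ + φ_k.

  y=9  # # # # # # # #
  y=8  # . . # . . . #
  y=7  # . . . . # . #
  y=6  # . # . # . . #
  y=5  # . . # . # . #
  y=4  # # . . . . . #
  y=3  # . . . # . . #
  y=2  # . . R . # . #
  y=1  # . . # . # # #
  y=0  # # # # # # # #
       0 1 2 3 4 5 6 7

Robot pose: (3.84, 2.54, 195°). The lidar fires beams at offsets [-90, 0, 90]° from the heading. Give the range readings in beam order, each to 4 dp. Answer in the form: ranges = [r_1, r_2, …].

ranges = [2.5468, 2.9402, 0.5590]

beam 1: φ=-90°, α=105°
  dir = (cos 105°, sin 105°) = (-0.2588, 0.9659); from cell (3,2)
  next x-line at t=3.2455, next y-line at t=0.4762; Δt_x=3.8637, Δt_y=1.0353
    y: enter (3,3) at t=0.4762
    y: enter (3,4) at t=1.5115
    y: enter (3,5) at t=2.5468 ← occupied
  → r_1 = 2.5468
beam 2: φ=0°, α=195°
  dir = (cos 195°, sin 195°) = (-0.9659, -0.2588); from cell (3,2)
  next x-line at t=0.8696, next y-line at t=2.0864; Δt_x=1.0353, Δt_y=3.8637
    x: enter (2,2) at t=0.8696
    x: enter (1,2) at t=1.9049
    y: enter (1,1) at t=2.0864
    x: enter (0,1) at t=2.9402 ← occupied
  → r_2 = 2.9402
beam 3: φ=90°, α=285°
  dir = (cos 285°, sin 285°) = (0.2588, -0.9659); from cell (3,2)
  next x-line at t=0.6182, next y-line at t=0.5590; Δt_x=3.8637, Δt_y=1.0353
    y: enter (3,1) at t=0.5590 ← occupied
  → r_3 = 0.5590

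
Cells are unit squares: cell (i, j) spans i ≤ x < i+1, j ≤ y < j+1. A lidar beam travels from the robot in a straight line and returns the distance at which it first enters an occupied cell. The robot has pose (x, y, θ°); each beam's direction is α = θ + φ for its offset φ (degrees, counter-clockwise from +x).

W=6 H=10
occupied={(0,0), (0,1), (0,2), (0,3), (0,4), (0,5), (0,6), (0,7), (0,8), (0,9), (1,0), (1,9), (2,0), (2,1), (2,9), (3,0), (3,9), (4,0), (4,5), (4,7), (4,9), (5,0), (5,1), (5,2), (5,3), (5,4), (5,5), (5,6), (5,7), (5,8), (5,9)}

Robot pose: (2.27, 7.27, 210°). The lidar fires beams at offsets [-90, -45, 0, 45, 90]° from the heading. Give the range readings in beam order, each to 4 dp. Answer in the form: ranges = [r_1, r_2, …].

beam 1: φ=-90°, α=120°
  cosα=-0.5000 sinα=0.8660 | (2,7) | tMaxX 0.5400 tMaxY 0.8429 | tΔX 2.0000 tΔY 1.1547
    t=0.5400 [x] (1,7)
    t=0.8429 [y] (1,8)
    t=1.9976 [y] (1,9) — stop
  → r_1 = 1.9976
beam 2: φ=-45°, α=165°
  cosα=-0.9659 sinα=0.2588 | (2,7) | tMaxX 0.2795 tMaxY 2.8205 | tΔX 1.0353 tΔY 3.8637
    t=0.2795 [x] (1,7)
    t=1.3148 [x] (0,7) — stop
  → r_2 = 1.3148
beam 3: φ=0°, α=210°
  cosα=-0.8660 sinα=-0.5000 | (2,7) | tMaxX 0.3118 tMaxY 0.5400 | tΔX 1.1547 tΔY 2.0000
    t=0.3118 [x] (1,7)
    t=0.5400 [y] (1,6)
    t=1.4665 [x] (0,6) — stop
  → r_3 = 1.4665
beam 4: φ=45°, α=255°
  cosα=-0.2588 sinα=-0.9659 | (2,7) | tMaxX 1.0432 tMaxY 0.2795 | tΔX 3.8637 tΔY 1.0353
    t=0.2795 [y] (2,6)
    t=1.0432 [x] (1,6)
    t=1.3148 [y] (1,5)
    t=2.3501 [y] (1,4)
    t=3.3854 [y] (1,3)
    t=4.4206 [y] (1,2)
    t=4.9069 [x] (0,2) — stop
  → r_4 = 4.9069
beam 5: φ=90°, α=300°
  cosα=0.5000 sinα=-0.8660 | (2,7) | tMaxX 1.4600 tMaxY 0.3118 | tΔX 2.0000 tΔY 1.1547
    t=0.3118 [y] (2,6)
    t=1.4600 [x] (3,6)
    t=1.4665 [y] (3,5)
    t=2.6212 [y] (3,4)
    t=3.4600 [x] (4,4)
    t=3.7759 [y] (4,3)
    t=4.9306 [y] (4,2)
    t=5.4600 [x] (5,2) — stop
  → r_5 = 5.4600

ranges = [1.9976, 1.3148, 1.4665, 4.9069, 5.4600]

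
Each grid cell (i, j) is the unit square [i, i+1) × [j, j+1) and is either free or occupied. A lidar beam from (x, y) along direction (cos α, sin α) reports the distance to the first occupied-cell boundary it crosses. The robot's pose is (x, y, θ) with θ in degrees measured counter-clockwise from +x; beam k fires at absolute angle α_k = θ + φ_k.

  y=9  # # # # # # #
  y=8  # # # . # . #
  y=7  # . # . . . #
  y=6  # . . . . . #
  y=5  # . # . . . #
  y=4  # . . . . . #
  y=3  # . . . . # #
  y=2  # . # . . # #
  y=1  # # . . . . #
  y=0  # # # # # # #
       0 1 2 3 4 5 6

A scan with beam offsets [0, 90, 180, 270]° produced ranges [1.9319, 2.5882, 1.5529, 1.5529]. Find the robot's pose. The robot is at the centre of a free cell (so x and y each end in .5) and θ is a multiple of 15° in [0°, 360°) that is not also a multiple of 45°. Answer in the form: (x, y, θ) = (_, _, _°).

Candidates: 31 free-cell centres × 16 headings = 496 poses. Raycast each; keep the one whose scan matches to 4 dp.
  (2.5, 4.5, 60°): beam 1 = 0.5774 ≠ 1.9319 ✗
  (2.5, 4.5, 210°): beam 1 = 1.7321 ≠ 1.9319 ✗
  (3.5, 6.5, 285°): beam 1 = 5.6940 ≠ 1.9319 ✗
  (5.5, 6.5, 240°): beam 1 = 5.0000 ≠ 1.9319 ✗
  …
  (4.5, 6.5, 195°): r_1=1.9319, r_2=2.5882, r_3=1.5529, r_4=1.5529 — all match ✓
No second candidate reproduces the full scan.

(x, y, θ) = (4.5, 6.5, 195°)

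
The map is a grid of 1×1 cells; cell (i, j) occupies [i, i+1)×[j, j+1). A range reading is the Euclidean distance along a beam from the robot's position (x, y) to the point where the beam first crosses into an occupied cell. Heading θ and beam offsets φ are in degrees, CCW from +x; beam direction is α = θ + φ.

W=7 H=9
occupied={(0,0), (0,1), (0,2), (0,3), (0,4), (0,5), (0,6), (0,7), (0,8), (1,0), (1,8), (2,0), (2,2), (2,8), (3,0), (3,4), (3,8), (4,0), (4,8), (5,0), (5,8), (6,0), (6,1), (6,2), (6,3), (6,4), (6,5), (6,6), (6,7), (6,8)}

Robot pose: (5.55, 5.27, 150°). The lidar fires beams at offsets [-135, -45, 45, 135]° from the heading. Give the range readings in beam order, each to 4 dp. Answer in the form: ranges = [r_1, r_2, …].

ranges = [0.4659, 2.8263, 1.6047, 1.7387]

beam 1: φ=-135°, α=15°
  direction (0.9659, 0.2588); cell (5,5); t to first gridline: x 0.4659, y 2.8205 (then +1.0353 / +3.8637)
    (6,5) via x @ 0.4659  # hit
  → r_1 = 0.4659
beam 2: φ=-45°, α=105°
  direction (-0.2588, 0.9659); cell (5,5); t to first gridline: x 2.1250, y 0.7558 (then +3.8637 / +1.0353)
    (5,6) via y @ 0.7558
    (5,7) via y @ 1.7910
    (4,7) via x @ 2.1250
    (4,8) via y @ 2.8263  # hit
  → r_2 = 2.8263
beam 3: φ=45°, α=195°
  direction (-0.9659, -0.2588); cell (5,5); t to first gridline: x 0.5694, y 1.0432 (then +1.0353 / +3.8637)
    (4,5) via x @ 0.5694
    (4,4) via y @ 1.0432
    (3,4) via x @ 1.6047  # hit
  → r_3 = 1.6047
beam 4: φ=135°, α=285°
  direction (0.2588, -0.9659); cell (5,5); t to first gridline: x 1.7387, y 0.2795 (then +3.8637 / +1.0353)
    (5,4) via y @ 0.2795
    (5,3) via y @ 1.3148
    (6,3) via x @ 1.7387  # hit
  → r_4 = 1.7387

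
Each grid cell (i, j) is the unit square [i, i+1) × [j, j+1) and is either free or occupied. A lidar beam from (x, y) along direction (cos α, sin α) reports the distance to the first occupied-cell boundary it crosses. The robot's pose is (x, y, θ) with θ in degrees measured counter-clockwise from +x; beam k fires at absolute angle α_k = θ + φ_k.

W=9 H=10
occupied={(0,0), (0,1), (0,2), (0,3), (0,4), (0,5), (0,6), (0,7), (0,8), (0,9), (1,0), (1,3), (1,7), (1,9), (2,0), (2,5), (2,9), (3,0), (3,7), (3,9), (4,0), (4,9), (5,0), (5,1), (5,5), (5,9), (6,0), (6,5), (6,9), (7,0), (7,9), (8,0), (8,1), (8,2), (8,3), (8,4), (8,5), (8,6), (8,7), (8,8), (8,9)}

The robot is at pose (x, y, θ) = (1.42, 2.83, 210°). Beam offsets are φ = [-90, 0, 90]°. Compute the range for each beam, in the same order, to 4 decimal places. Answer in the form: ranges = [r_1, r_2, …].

ranges = [0.1963, 0.4850, 2.1131]

beam 1: φ=-90°, α=120°
  cosα=-0.5000 sinα=0.8660 | (1,2) | tMaxX 0.8400 tMaxY 0.1963 | tΔX 2.0000 tΔY 1.1547
    t=0.1963 [y] (1,3) — stop
  → r_1 = 0.1963
beam 2: φ=0°, α=210°
  cosα=-0.8660 sinα=-0.5000 | (1,2) | tMaxX 0.4850 tMaxY 1.6600 | tΔX 1.1547 tΔY 2.0000
    t=0.4850 [x] (0,2) — stop
  → r_2 = 0.4850
beam 3: φ=90°, α=300°
  cosα=0.5000 sinα=-0.8660 | (1,2) | tMaxX 1.1600 tMaxY 0.9584 | tΔX 2.0000 tΔY 1.1547
    t=0.9584 [y] (1,1)
    t=1.1600 [x] (2,1)
    t=2.1131 [y] (2,0) — stop
  → r_3 = 2.1131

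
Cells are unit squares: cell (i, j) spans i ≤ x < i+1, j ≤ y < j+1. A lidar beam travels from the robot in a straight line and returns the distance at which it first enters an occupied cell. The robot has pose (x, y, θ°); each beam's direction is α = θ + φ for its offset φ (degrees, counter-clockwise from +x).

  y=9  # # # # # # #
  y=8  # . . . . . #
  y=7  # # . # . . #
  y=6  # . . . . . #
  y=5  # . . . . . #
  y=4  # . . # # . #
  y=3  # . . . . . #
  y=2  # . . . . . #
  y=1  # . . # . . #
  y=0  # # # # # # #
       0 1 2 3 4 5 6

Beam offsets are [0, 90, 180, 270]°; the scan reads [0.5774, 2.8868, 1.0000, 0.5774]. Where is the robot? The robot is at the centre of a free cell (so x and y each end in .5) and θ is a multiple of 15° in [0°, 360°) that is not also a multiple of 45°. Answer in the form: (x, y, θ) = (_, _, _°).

Candidates: 35 free-cell centres × 16 headings = 560 poses. Raycast each; keep the one whose scan matches to 4 dp.
  (4.5, 8.5, 15°): beam 1 = 1.5529 ≠ 0.5774 ✗
  (5.5, 8.5, 240°): beam 1 = 4.0415 ≠ 0.5774 ✗
  (4.5, 6.5, 195°): beam 1 = 3.6235 ≠ 0.5774 ✗
  (4.5, 5.5, 105°): beam 1 = 1.9319 ≠ 0.5774 ✗
  …
  (5.5, 1.5, 30°): r_1=0.5774, r_2=2.8868, r_3=1.0000, r_4=0.5774 — all match ✓
Only this pose fits every beam.

(x, y, θ) = (5.5, 1.5, 30°)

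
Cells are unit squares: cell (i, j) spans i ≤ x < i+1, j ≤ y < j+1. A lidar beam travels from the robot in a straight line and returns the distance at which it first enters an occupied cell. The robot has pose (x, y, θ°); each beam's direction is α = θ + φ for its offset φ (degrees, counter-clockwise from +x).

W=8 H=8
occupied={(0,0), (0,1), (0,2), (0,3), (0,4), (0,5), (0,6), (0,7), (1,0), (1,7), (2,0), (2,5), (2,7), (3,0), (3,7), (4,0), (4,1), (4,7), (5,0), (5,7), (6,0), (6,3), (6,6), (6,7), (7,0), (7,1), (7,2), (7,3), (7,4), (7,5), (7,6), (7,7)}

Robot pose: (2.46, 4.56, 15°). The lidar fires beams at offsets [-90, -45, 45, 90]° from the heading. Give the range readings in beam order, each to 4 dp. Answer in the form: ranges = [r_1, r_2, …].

beam 1: φ=-90°, α=285°
  direction (0.2588, -0.9659); cell (2,4); t to first gridline: x 2.0864, y 0.5798 (then +3.8637 / +1.0353)
    (2,3) via y @ 0.5798
    (2,2) via y @ 1.6150
    (3,2) via x @ 2.0864
    (3,1) via y @ 2.6503
    (3,0) via y @ 3.6856  # hit
  → r_1 = 3.6856
beam 2: φ=-45°, α=330°
  direction (0.8660, -0.5000); cell (2,4); t to first gridline: x 0.6235, y 1.1200 (then +1.1547 / +2.0000)
    (3,4) via x @ 0.6235
    (3,3) via y @ 1.1200
    (4,3) via x @ 1.7782
    (5,3) via x @ 2.9329
    (5,2) via y @ 3.1200
    (6,2) via x @ 4.0876
    (6,1) via y @ 5.1200
    (7,1) via x @ 5.2423  # hit
  → r_2 = 5.2423
beam 3: φ=45°, α=60°
  direction (0.5000, 0.8660); cell (2,4); t to first gridline: x 1.0800, y 0.5081 (then +2.0000 / +1.1547)
    (2,5) via y @ 0.5081  # hit
  → r_3 = 0.5081
beam 4: φ=90°, α=105°
  direction (-0.2588, 0.9659); cell (2,4); t to first gridline: x 1.7773, y 0.4555 (then +3.8637 / +1.0353)
    (2,5) via y @ 0.4555  # hit
  → r_4 = 0.4555

ranges = [3.6856, 5.2423, 0.5081, 0.4555]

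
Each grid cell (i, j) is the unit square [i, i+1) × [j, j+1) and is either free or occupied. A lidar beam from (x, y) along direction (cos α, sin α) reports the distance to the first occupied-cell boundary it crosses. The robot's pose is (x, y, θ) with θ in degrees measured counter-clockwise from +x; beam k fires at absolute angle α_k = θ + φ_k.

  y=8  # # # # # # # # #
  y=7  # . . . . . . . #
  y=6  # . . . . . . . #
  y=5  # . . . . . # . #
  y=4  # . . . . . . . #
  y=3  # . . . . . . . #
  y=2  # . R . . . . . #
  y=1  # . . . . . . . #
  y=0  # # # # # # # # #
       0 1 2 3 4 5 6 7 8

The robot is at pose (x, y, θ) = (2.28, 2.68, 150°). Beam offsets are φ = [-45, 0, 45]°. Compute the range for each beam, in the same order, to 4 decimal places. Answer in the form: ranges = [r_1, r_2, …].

beam 1: φ=-45°, α=105°
  d=(-0.2588,0.9659)  start (2,2)  tX=1.0818 tY=0.3313  stride 1/|dx|=3.8637 1/|dy|=1.0353
    cross y-line → (2,3), t=0.3313
    cross x-line → (1,3), t=1.0818
    cross y-line → (1,4), t=1.3666
    cross y-line → (1,5), t=2.4018
    cross y-line → (1,6), t=3.4371
    cross y-line → (1,7), t=4.4724
    cross x-line → (0,7), t=4.9455 (wall)
  → r_1 = 4.9455
beam 2: φ=0°, α=150°
  d=(-0.8660,0.5000)  start (2,2)  tX=0.3233 tY=0.6400  stride 1/|dx|=1.1547 1/|dy|=2.0000
    cross x-line → (1,2), t=0.3233
    cross y-line → (1,3), t=0.6400
    cross x-line → (0,3), t=1.4780 (wall)
  → r_2 = 1.4780
beam 3: φ=45°, α=195°
  d=(-0.9659,-0.2588)  start (2,2)  tX=0.2899 tY=2.6273  stride 1/|dx|=1.0353 1/|dy|=3.8637
    cross x-line → (1,2), t=0.2899
    cross x-line → (0,2), t=1.3252 (wall)
  → r_3 = 1.3252

ranges = [4.9455, 1.4780, 1.3252]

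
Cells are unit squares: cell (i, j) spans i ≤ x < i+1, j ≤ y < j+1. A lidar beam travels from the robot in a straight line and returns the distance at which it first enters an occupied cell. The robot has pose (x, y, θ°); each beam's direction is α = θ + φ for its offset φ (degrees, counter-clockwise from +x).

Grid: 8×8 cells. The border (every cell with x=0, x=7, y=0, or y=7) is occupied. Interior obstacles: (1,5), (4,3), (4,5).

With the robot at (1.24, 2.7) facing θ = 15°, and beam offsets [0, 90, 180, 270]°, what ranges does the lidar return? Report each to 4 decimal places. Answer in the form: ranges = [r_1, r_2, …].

ranges = [2.8574, 0.9273, 0.2485, 1.7600]

beam 1: φ=0°, α=15°
  d=(0.9659,0.2588)  start (1,2)  tX=0.7868 tY=1.1591  stride 1/|dx|=1.0353 1/|dy|=3.8637
    cross x-line → (2,2), t=0.7868
    cross y-line → (2,3), t=1.1591
    cross x-line → (3,3), t=1.8221
    cross x-line → (4,3), t=2.8574 (wall)
  → r_1 = 2.8574
beam 2: φ=90°, α=105°
  d=(-0.2588,0.9659)  start (1,2)  tX=0.9273 tY=0.3106  stride 1/|dx|=3.8637 1/|dy|=1.0353
    cross y-line → (1,3), t=0.3106
    cross x-line → (0,3), t=0.9273 (wall)
  → r_2 = 0.9273
beam 3: φ=180°, α=195°
  d=(-0.9659,-0.2588)  start (1,2)  tX=0.2485 tY=2.7046  stride 1/|dx|=1.0353 1/|dy|=3.8637
    cross x-line → (0,2), t=0.2485 (wall)
  → r_3 = 0.2485
beam 4: φ=270°, α=285°
  d=(0.2588,-0.9659)  start (1,2)  tX=2.9364 tY=0.7247  stride 1/|dx|=3.8637 1/|dy|=1.0353
    cross y-line → (1,1), t=0.7247
    cross y-line → (1,0), t=1.7600 (wall)
  → r_4 = 1.7600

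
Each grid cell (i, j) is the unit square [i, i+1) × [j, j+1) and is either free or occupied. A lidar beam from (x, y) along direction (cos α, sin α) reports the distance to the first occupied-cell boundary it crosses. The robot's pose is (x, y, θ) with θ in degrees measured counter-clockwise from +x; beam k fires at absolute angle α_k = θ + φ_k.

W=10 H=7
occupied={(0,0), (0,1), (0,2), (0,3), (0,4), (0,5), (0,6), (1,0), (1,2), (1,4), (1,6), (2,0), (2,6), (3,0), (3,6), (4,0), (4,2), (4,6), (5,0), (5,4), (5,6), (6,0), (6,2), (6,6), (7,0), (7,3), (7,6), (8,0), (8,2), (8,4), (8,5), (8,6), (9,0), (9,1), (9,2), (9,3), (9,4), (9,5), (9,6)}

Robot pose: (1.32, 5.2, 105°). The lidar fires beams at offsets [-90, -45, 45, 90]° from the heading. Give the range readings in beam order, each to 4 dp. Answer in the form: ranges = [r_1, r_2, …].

beam 1: φ=-90°, α=15°
  cosα=0.9659 sinα=0.2588 | (1,5) | tMaxX 0.7040 tMaxY 3.0910 | tΔX 1.0353 tΔY 3.8637
    t=0.7040 [x] (2,5)
    t=1.7393 [x] (3,5)
    t=2.7745 [x] (4,5)
    t=3.0910 [y] (4,6) — stop
  → r_1 = 3.0910
beam 2: φ=-45°, α=60°
  cosα=0.5000 sinα=0.8660 | (1,5) | tMaxX 1.3600 tMaxY 0.9238 | tΔX 2.0000 tΔY 1.1547
    t=0.9238 [y] (1,6) — stop
  → r_2 = 0.9238
beam 3: φ=45°, α=150°
  cosα=-0.8660 sinα=0.5000 | (1,5) | tMaxX 0.3695 tMaxY 1.6000 | tΔX 1.1547 tΔY 2.0000
    t=0.3695 [x] (0,5) — stop
  → r_3 = 0.3695
beam 4: φ=90°, α=195°
  cosα=-0.9659 sinα=-0.2588 | (1,5) | tMaxX 0.3313 tMaxY 0.7727 | tΔX 1.0353 tΔY 3.8637
    t=0.3313 [x] (0,5) — stop
  → r_4 = 0.3313

ranges = [3.0910, 0.9238, 0.3695, 0.3313]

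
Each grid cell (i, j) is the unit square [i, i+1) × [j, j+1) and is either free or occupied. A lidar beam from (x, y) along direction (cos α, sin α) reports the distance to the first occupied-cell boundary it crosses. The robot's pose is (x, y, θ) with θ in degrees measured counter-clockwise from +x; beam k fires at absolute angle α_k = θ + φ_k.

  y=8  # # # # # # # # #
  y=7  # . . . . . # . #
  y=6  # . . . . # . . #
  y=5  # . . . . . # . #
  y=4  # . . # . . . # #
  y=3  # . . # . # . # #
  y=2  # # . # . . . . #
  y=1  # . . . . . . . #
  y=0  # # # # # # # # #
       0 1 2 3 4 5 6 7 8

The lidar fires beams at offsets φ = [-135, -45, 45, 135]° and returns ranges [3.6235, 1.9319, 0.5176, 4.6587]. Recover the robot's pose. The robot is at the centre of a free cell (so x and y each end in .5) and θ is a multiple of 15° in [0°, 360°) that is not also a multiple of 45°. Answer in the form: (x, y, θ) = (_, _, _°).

(x, y, θ) = (1.5, 5.5, 150°)

Enumerate (i+0.5, j+0.5, θ) over the 39 free cells and 16 admissible headings. For each, cast all 4 beams and compare to the given ranges.
  (7.5, 5.5, 210°): beam 1 = 1.9319 ≠ 3.6235 ✗
  (3.5, 5.5, 60°): beam 1 = 0.5176 ≠ 3.6235 ✗
  (4.5, 1.5, 195°): beam 1 = 1.7321 ≠ 3.6235 ✗
  (5.5, 5.5, 150°): beam 1 = 0.5176 ≠ 3.6235 ✗
  (4.5, 1.5, 330°): beam 1 = 1.9319 ≠ 3.6235 ✗
  …
  (1.5, 5.5, 150°): r_1=3.6235, r_2=1.9319, r_3=0.5176, r_4=4.6587 — all match ✓
No second candidate reproduces the full scan.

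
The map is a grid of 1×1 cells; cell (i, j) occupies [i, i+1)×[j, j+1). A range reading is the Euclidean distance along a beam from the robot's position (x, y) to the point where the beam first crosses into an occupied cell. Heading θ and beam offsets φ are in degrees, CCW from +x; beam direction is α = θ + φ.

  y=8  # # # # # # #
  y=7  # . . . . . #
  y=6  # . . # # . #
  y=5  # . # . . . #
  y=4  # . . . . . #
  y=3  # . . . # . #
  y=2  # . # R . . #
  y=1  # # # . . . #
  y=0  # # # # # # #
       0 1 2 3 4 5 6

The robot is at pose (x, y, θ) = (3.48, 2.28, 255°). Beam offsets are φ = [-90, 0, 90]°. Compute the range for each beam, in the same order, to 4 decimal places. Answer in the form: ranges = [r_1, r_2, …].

ranges = [0.4969, 1.3252, 2.6089]

beam 1: φ=-90°, α=165°
  direction (-0.9659, 0.2588); cell (3,2); t to first gridline: x 0.4969, y 2.7819 (then +1.0353 / +3.8637)
    (2,2) via x @ 0.4969  # hit
  → r_1 = 0.4969
beam 2: φ=0°, α=255°
  direction (-0.2588, -0.9659); cell (3,2); t to first gridline: x 1.8546, y 0.2899 (then +3.8637 / +1.0353)
    (3,1) via y @ 0.2899
    (3,0) via y @ 1.3252  # hit
  → r_2 = 1.3252
beam 3: φ=90°, α=345°
  direction (0.9659, -0.2588); cell (3,2); t to first gridline: x 0.5383, y 1.0818 (then +1.0353 / +3.8637)
    (4,2) via x @ 0.5383
    (4,1) via y @ 1.0818
    (5,1) via x @ 1.5736
    (6,1) via x @ 2.6089  # hit
  → r_3 = 2.6089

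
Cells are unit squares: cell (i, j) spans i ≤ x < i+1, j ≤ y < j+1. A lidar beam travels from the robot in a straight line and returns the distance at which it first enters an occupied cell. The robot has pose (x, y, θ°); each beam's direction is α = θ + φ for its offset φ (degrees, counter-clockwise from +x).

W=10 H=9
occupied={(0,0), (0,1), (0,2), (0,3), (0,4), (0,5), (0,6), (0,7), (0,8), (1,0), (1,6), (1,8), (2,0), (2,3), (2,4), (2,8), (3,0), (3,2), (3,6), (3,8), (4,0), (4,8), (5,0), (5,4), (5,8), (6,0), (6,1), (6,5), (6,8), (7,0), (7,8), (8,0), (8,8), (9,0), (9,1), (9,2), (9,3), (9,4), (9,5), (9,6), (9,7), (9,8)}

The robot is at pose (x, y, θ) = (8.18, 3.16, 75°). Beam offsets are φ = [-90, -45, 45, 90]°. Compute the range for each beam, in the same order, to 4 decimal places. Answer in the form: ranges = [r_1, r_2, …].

beam 1: φ=-90°, α=345°
  dir = (cos 345°, sin 345°) = (0.9659, -0.2588); from cell (8,3)
  next x-line at t=0.8489, next y-line at t=0.6182; Δt_x=1.0353, Δt_y=3.8637
    y: enter (8,2) at t=0.6182
    x: enter (9,2) at t=0.8489 ← occupied
  → r_1 = 0.8489
beam 2: φ=-45°, α=30°
  dir = (cos 30°, sin 30°) = (0.8660, 0.5000); from cell (8,3)
  next x-line at t=0.9469, next y-line at t=1.6800; Δt_x=1.1547, Δt_y=2.0000
    x: enter (9,3) at t=0.9469 ← occupied
  → r_2 = 0.9469
beam 3: φ=45°, α=120°
  dir = (cos 120°, sin 120°) = (-0.5000, 0.8660); from cell (8,3)
  next x-line at t=0.3600, next y-line at t=0.9699; Δt_x=2.0000, Δt_y=1.1547
    x: enter (7,3) at t=0.3600
    y: enter (7,4) at t=0.9699
    y: enter (7,5) at t=2.1246
    x: enter (6,5) at t=2.3600 ← occupied
  → r_3 = 2.3600
beam 4: φ=90°, α=165°
  dir = (cos 165°, sin 165°) = (-0.9659, 0.2588); from cell (8,3)
  next x-line at t=0.1863, next y-line at t=3.2455; Δt_x=1.0353, Δt_y=3.8637
    x: enter (7,3) at t=0.1863
    x: enter (6,3) at t=1.2216
    x: enter (5,3) at t=2.2569
    y: enter (5,4) at t=3.2455 ← occupied
  → r_4 = 3.2455

ranges = [0.8489, 0.9469, 2.3600, 3.2455]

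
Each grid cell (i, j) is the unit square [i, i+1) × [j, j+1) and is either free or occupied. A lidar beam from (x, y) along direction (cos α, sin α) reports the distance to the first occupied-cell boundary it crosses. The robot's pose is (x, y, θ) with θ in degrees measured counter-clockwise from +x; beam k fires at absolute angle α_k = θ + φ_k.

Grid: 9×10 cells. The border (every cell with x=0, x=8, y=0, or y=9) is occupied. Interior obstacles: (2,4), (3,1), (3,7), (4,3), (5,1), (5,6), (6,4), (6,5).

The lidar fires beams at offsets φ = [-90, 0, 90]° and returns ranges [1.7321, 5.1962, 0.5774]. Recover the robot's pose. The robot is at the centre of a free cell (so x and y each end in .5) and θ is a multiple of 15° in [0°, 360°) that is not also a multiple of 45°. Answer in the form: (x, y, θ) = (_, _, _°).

(x, y, θ) = (5.5, 7.5, 210°)

Enumerate (i+0.5, j+0.5, θ) over the 48 free cells and 16 admissible headings. For each, cast all 3 beams and compare to the given ranges.
  (6.5, 3.5, 300°): beam 1 = 3.0000 ≠ 1.7321 ✗
  (5.5, 8.5, 120°): beam 1 = 1.0000 ≠ 1.7321 ✗
  (2.5, 3.5, 345°): beam 1 = 2.5882 ≠ 1.7321 ✗
  (4.5, 5.5, 240°): beam 1 = 4.0415 ≠ 1.7321 ✗
  …
  (5.5, 7.5, 210°): r_1=1.7321, r_2=5.1962, r_3=0.5774 — all match ✓
No second candidate reproduces the full scan.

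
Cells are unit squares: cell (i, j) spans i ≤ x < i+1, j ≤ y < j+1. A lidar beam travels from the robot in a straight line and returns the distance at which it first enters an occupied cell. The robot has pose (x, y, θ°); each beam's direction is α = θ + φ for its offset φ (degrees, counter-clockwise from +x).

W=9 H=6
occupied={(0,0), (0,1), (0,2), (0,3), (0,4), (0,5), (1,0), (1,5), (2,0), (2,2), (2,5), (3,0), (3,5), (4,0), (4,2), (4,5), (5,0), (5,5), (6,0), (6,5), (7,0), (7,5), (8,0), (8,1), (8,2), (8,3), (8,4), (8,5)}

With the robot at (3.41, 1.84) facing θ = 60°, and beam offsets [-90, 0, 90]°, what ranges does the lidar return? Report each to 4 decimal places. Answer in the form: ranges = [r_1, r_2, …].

ranges = [1.6800, 1.1800, 0.4734]

beam 1: φ=-90°, α=330°
  cosα=0.8660 sinα=-0.5000 | (3,1) | tMaxX 0.6813 tMaxY 1.6800 | tΔX 1.1547 tΔY 2.0000
    t=0.6813 [x] (4,1)
    t=1.6800 [y] (4,0) — stop
  → r_1 = 1.6800
beam 2: φ=0°, α=60°
  cosα=0.5000 sinα=0.8660 | (3,1) | tMaxX 1.1800 tMaxY 0.1848 | tΔX 2.0000 tΔY 1.1547
    t=0.1848 [y] (3,2)
    t=1.1800 [x] (4,2) — stop
  → r_2 = 1.1800
beam 3: φ=90°, α=150°
  cosα=-0.8660 sinα=0.5000 | (3,1) | tMaxX 0.4734 tMaxY 0.3200 | tΔX 1.1547 tΔY 2.0000
    t=0.3200 [y] (3,2)
    t=0.4734 [x] (2,2) — stop
  → r_3 = 0.4734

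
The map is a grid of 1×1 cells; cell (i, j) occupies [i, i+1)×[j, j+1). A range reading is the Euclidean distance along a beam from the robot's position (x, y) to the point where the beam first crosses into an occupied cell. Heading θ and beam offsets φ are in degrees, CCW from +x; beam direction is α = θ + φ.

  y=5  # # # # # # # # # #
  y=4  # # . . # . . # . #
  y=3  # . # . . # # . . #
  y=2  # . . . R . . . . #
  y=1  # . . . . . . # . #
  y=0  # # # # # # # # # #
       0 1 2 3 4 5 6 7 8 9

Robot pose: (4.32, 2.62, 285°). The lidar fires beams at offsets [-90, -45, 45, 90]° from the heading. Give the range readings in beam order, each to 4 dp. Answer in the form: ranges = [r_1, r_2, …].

ranges = [3.4371, 1.8706, 3.0946, 1.4682]

beam 1: φ=-90°, α=195°
  direction (-0.9659, -0.2588); cell (4,2); t to first gridline: x 0.3313, y 2.3955 (then +1.0353 / +3.8637)
    (3,2) via x @ 0.3313
    (2,2) via x @ 1.3666
    (2,1) via y @ 2.3955
    (1,1) via x @ 2.4018
    (0,1) via x @ 3.4371  # hit
  → r_1 = 3.4371
beam 2: φ=-45°, α=240°
  direction (-0.5000, -0.8660); cell (4,2); t to first gridline: x 0.6400, y 0.7159 (then +2.0000 / +1.1547)
    (3,2) via x @ 0.6400
    (3,1) via y @ 0.7159
    (3,0) via y @ 1.8706  # hit
  → r_2 = 1.8706
beam 3: φ=45°, α=330°
  direction (0.8660, -0.5000); cell (4,2); t to first gridline: x 0.7852, y 1.2400 (then +1.1547 / +2.0000)
    (5,2) via x @ 0.7852
    (5,1) via y @ 1.2400
    (6,1) via x @ 1.9399
    (7,1) via x @ 3.0946  # hit
  → r_3 = 3.0946
beam 4: φ=90°, α=15°
  direction (0.9659, 0.2588); cell (4,2); t to first gridline: x 0.7040, y 1.4682 (then +1.0353 / +3.8637)
    (5,2) via x @ 0.7040
    (5,3) via y @ 1.4682  # hit
  → r_4 = 1.4682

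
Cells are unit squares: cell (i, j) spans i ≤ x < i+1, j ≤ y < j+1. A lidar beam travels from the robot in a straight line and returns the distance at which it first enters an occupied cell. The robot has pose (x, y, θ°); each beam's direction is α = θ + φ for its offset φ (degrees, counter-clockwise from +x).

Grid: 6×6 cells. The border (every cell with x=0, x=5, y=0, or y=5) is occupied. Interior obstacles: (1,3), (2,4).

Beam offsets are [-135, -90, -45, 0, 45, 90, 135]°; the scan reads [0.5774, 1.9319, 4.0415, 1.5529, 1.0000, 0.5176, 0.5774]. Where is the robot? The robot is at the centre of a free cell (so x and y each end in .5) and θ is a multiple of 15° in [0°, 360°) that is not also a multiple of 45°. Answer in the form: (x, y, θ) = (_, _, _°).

(x, y, θ) = (1.5, 1.5, 75°)

The pose lattice has 14·16 = 224 candidates. Test each by forward raycasting.
  (3.5, 4.5, 165°): beam 1 = 1.0000 ≠ 0.5774 ✗
  (4.5, 3.5, 165°): beam 2 = 1.5529 ≠ 1.9319 ✗
  (2.5, 2.5, 255°): beam 1 = 1.0000 ≠ 0.5774 ✗
  …
  (1.5, 1.5, 75°): r_1=0.5774, r_2=1.9319, r_3=4.0415, r_4=1.5529, r_5=1.0000, r_6=0.5176, r_7=0.5774 — all match ✓
Unique over the lattice → pose = (1.5, 1.5, 75°).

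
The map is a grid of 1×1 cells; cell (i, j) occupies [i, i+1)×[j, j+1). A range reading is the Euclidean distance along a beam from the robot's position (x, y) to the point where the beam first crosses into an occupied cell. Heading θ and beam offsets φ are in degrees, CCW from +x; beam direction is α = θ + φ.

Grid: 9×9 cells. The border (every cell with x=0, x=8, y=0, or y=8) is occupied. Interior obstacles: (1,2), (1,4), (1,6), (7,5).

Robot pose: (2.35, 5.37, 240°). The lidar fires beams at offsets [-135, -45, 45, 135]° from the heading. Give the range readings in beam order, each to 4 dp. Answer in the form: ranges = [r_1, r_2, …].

ranges = [1.3523, 1.3976, 4.5242, 5.8493]

beam 1: φ=-135°, α=105°
  d=(-0.2588,0.9659)  start (2,5)  tX=1.3523 tY=0.6522  stride 1/|dx|=3.8637 1/|dy|=1.0353
    cross y-line → (2,6), t=0.6522
    cross x-line → (1,6), t=1.3523 (wall)
  → r_1 = 1.3523
beam 2: φ=-45°, α=195°
  d=(-0.9659,-0.2588)  start (2,5)  tX=0.3623 tY=1.4296  stride 1/|dx|=1.0353 1/|dy|=3.8637
    cross x-line → (1,5), t=0.3623
    cross x-line → (0,5), t=1.3976 (wall)
  → r_2 = 1.3976
beam 3: φ=45°, α=285°
  d=(0.2588,-0.9659)  start (2,5)  tX=2.5114 tY=0.3831  stride 1/|dx|=3.8637 1/|dy|=1.0353
    cross y-line → (2,4), t=0.3831
    cross y-line → (2,3), t=1.4183
    cross y-line → (2,2), t=2.4536
    cross x-line → (3,2), t=2.5114
    cross y-line → (3,1), t=3.4889
    cross y-line → (3,0), t=4.5242 (wall)
  → r_3 = 4.5242
beam 4: φ=135°, α=15°
  d=(0.9659,0.2588)  start (2,5)  tX=0.6729 tY=2.4341  stride 1/|dx|=1.0353 1/|dy|=3.8637
    cross x-line → (3,5), t=0.6729
    cross x-line → (4,5), t=1.7082
    cross y-line → (4,6), t=2.4341
    cross x-line → (5,6), t=2.7435
    cross x-line → (6,6), t=3.7788
    cross x-line → (7,6), t=4.8140
    cross x-line → (8,6), t=5.8493 (wall)
  → r_4 = 5.8493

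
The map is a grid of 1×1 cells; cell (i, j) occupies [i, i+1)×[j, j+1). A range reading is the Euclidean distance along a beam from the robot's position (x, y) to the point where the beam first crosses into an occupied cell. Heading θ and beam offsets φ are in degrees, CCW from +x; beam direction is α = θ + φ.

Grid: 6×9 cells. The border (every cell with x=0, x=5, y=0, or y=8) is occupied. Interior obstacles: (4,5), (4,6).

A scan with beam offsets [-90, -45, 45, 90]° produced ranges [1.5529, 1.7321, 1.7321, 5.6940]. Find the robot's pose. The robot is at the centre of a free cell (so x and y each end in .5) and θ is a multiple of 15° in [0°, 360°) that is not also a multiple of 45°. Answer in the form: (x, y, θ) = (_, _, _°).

(x, y, θ) = (2.5, 6.5, 165°)

The pose lattice has 26·16 = 416 candidates. Test each by forward raycasting.
  (2.5, 2.5, 150°): beam 1 = 3.0000 ≠ 1.5529 ✗
  (1.5, 3.5, 345°): beam 1 = 1.9319 ≠ 1.5529 ✗
  (3.5, 7.5, 75°): beam 2 = 1.0000 ≠ 1.7321 ✗
  (3.5, 2.5, 255°): beam 1 = 2.5882 ≠ 1.5529 ✗
  …
  (2.5, 6.5, 165°): r_1=1.5529, r_2=1.7321, r_3=1.7321, r_4=5.6940 — all match ✓
Only this pose fits every beam.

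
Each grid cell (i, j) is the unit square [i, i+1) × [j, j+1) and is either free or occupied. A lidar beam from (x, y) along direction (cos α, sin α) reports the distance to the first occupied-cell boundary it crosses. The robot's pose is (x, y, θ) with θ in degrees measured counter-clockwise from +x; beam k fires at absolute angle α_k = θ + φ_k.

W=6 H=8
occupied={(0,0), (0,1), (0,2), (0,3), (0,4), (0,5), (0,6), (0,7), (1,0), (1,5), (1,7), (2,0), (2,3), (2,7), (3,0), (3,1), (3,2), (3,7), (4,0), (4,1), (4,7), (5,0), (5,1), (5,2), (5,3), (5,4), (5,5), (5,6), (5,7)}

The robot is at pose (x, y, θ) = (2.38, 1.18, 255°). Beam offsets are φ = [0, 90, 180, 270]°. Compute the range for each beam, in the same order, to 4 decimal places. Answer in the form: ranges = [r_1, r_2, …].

beam 1: φ=0°, α=255°
  cosα=-0.2588 sinα=-0.9659 | (2,1) | tMaxX 1.4682 tMaxY 0.1863 | tΔX 3.8637 tΔY 1.0353
    t=0.1863 [y] (2,0) — stop
  → r_1 = 0.1863
beam 2: φ=90°, α=345°
  cosα=0.9659 sinα=-0.2588 | (2,1) | tMaxX 0.6419 tMaxY 0.6955 | tΔX 1.0353 tΔY 3.8637
    t=0.6419 [x] (3,1) — stop
  → r_2 = 0.6419
beam 3: φ=180°, α=75°
  cosα=0.2588 sinα=0.9659 | (2,1) | tMaxX 2.3955 tMaxY 0.8489 | tΔX 3.8637 tΔY 1.0353
    t=0.8489 [y] (2,2)
    t=1.8842 [y] (2,3) — stop
  → r_3 = 1.8842
beam 4: φ=270°, α=165°
  cosα=-0.9659 sinα=0.2588 | (2,1) | tMaxX 0.3934 tMaxY 3.1682 | tΔX 1.0353 tΔY 3.8637
    t=0.3934 [x] (1,1)
    t=1.4287 [x] (0,1) — stop
  → r_4 = 1.4287

ranges = [0.1863, 0.6419, 1.8842, 1.4287]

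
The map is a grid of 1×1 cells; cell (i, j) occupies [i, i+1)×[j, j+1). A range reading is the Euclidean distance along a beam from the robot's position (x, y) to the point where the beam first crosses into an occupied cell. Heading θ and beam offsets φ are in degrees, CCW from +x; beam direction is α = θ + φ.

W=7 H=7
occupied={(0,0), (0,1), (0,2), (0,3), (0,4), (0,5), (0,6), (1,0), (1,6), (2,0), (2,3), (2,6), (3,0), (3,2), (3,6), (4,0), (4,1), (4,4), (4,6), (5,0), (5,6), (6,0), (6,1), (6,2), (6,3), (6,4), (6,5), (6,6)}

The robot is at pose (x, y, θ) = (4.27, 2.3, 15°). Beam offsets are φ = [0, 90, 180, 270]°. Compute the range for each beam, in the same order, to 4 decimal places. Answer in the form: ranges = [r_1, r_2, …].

ranges = [1.7910, 3.8305, 0.2795, 0.3106]

beam 1: φ=0°, α=15°
  cosα=0.9659 sinα=0.2588 | (4,2) | tMaxX 0.7558 tMaxY 2.7046 | tΔX 1.0353 tΔY 3.8637
    t=0.7558 [x] (5,2)
    t=1.7910 [x] (6,2) — stop
  → r_1 = 1.7910
beam 2: φ=90°, α=105°
  cosα=-0.2588 sinα=0.9659 | (4,2) | tMaxX 1.0432 tMaxY 0.7247 | tΔX 3.8637 tΔY 1.0353
    t=0.7247 [y] (4,3)
    t=1.0432 [x] (3,3)
    t=1.7600 [y] (3,4)
    t=2.7952 [y] (3,5)
    t=3.8305 [y] (3,6) — stop
  → r_2 = 3.8305
beam 3: φ=180°, α=195°
  cosα=-0.9659 sinα=-0.2588 | (4,2) | tMaxX 0.2795 tMaxY 1.1591 | tΔX 1.0353 tΔY 3.8637
    t=0.2795 [x] (3,2) — stop
  → r_3 = 0.2795
beam 4: φ=270°, α=285°
  cosα=0.2588 sinα=-0.9659 | (4,2) | tMaxX 2.8205 tMaxY 0.3106 | tΔX 3.8637 tΔY 1.0353
    t=0.3106 [y] (4,1) — stop
  → r_4 = 0.3106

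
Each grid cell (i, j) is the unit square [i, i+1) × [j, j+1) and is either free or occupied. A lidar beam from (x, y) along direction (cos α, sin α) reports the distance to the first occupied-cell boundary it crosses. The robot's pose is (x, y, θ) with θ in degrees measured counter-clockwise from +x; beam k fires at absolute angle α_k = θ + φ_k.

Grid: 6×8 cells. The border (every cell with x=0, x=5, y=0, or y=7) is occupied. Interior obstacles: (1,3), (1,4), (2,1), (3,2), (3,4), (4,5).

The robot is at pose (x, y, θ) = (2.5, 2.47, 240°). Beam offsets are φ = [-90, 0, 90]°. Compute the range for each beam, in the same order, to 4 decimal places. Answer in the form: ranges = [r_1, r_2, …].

beam 1: φ=-90°, α=150°
  d=(-0.8660,0.5000)  start (2,2)  tX=0.5774 tY=1.0600  stride 1/|dx|=1.1547 1/|dy|=2.0000
    cross x-line → (1,2), t=0.5774
    cross y-line → (1,3), t=1.0600 (wall)
  → r_1 = 1.0600
beam 2: φ=0°, α=240°
  d=(-0.5000,-0.8660)  start (2,2)  tX=1.0000 tY=0.5427  stride 1/|dx|=2.0000 1/|dy|=1.1547
    cross y-line → (2,1), t=0.5427 (wall)
  → r_2 = 0.5427
beam 3: φ=90°, α=330°
  d=(0.8660,-0.5000)  start (2,2)  tX=0.5774 tY=0.9400  stride 1/|dx|=1.1547 1/|dy|=2.0000
    cross x-line → (3,2), t=0.5774 (wall)
  → r_3 = 0.5774

ranges = [1.0600, 0.5427, 0.5774]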